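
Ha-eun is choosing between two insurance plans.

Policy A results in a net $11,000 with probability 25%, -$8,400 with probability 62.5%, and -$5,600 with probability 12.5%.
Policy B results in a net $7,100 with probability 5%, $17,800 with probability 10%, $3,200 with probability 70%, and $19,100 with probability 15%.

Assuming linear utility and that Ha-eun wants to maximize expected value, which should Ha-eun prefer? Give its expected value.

Policy A = 0.25 × 11000 + 0.625 × (-8400) + 0.125 × (-5600) = 2750 − 5250 − 700 = -3200
Policy B = 0.05 × 7100 + 0.1 × 17800 + 0.7 × 3200 + 0.15 × 19100 = 355 + 1780 + 2240 + 2865 = 7240

Policy B ($7,240)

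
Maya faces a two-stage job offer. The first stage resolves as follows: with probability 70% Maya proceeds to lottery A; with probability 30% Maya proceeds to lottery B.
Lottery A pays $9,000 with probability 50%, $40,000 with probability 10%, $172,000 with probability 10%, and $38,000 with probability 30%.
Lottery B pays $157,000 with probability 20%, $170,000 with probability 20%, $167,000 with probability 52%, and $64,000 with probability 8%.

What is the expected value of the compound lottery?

EV(A) = 0.5 × 9000 + 0.1 × 40000 + 0.1 × 172000 + 0.3 × 38000 = 4500 + 4000 + 17200 + 11400 = 37100
EV(B) = 0.2 × 157000 + 0.2 × 170000 + 0.52 × 167000 + 0.08 × 64000 = 31400 + 34000 + 86840 + 5120 = 157360
Overall = 0.7 × 37100 + 0.3 × 157360 = 25970 + 47208 = 73178

$73,178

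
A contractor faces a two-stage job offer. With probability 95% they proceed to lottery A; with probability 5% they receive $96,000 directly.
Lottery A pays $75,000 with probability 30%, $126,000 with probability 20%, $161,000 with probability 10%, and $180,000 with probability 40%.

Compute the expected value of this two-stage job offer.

$133,810

EV(A) = 0.3 × 75000 + 0.2 × 126000 + 0.1 × 161000 + 0.4 × 180000 = 22500 + 25200 + 16100 + 72000 = 135800
Branch B: 96000 (certain)
Overall = 0.95 × 135800 + 0.05 × 96000 = 129010 + 4800 = 133810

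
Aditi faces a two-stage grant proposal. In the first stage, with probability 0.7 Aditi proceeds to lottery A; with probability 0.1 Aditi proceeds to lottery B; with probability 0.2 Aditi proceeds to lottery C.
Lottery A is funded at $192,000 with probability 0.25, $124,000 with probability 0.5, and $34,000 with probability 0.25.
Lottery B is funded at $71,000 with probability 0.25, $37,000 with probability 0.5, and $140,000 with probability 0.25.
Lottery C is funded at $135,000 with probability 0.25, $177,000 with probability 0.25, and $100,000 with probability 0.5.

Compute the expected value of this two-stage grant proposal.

$115,675

EV(A) = 0.25 × 192000 + 0.5 × 124000 + 0.25 × 34000 = 48000 + 62000 + 8500 = 118500
EV(B) = 0.25 × 71000 + 0.5 × 37000 + 0.25 × 140000 = 17750 + 18500 + 35000 = 71250
EV(C) = 0.25 × 135000 + 0.25 × 177000 + 0.5 × 100000 = 33750 + 44250 + 50000 = 128000
Overall = 0.7 × 118500 + 0.1 × 71250 + 0.2 × 128000 = 82950 + 7125 + 25600 = 115675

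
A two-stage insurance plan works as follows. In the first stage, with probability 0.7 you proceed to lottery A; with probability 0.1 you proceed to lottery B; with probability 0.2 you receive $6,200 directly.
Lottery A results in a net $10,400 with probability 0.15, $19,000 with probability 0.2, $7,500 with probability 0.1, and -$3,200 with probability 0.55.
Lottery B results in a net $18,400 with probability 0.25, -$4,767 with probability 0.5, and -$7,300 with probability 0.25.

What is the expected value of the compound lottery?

$4,324.15

EV(A) = 0.15 × 10400 + 0.2 × 19000 + 0.1 × 7500 + 0.55 × (-3200) = 1560 + 3800 + 750 − 1760 = 4350
EV(B) = 0.25 × 18400 + 0.5 × (-4767) + 0.25 × (-7300) = 4600 − 2383.5 − 1825 = 391.5
Branch C: 6200 (certain)
Overall = 0.7 × 4350 + 0.1 × 391.5 + 0.2 × 6200 = 3045 + 39.15 + 1240 = 4324.15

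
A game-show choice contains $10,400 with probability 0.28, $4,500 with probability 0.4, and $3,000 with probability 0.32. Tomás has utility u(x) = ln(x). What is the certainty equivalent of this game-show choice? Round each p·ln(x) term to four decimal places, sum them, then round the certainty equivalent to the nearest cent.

$4,997.03

E[u] = 0.28·ln(10400) + 0.4·ln(4500) + 0.32·ln(3000) = 2.5899 + 3.3647 + 2.5620 = 8.5166
CE = e^8.5166 ≈ 4997.03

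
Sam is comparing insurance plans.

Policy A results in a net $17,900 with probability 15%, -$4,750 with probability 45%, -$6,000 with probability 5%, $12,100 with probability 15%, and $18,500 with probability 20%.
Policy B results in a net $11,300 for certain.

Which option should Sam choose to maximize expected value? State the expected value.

Policy A = 0.15 × 17900 + 0.45 × (-4750) + 0.05 × (-6000) + 0.15 × 12100 + 0.2 × 18500 = 2685 − 2137.5 − 300 + 1815 + 3700 = 5762.5
Policy B: 11300 (certain)

Policy B ($11,300)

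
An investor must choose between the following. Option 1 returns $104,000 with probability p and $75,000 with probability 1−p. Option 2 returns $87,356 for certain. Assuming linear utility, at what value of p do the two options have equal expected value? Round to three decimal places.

p = 0.426

p·104000 + (1−p)·75000 = 87356
29000p + 75000 = 87356
p = (87356 − 75000) / 29000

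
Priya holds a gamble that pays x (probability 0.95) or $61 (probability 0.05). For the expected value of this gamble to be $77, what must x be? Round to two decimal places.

0.95·x + 0.05·61 = 77
0.95·x = 77 − 3.05 = 73.95
x = 73.95 / 0.95 = 77.8421

x = $77.84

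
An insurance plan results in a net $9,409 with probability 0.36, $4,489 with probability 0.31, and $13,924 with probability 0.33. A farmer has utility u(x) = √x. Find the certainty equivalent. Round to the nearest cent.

$8,954.84

E[u] = 0.36·√9409 + 0.31·√4489 + 0.33·√13924 = 0.36·97 + 0.31·67 + 0.33·118 = 94.63
CE = (94.63)² = 8954.8369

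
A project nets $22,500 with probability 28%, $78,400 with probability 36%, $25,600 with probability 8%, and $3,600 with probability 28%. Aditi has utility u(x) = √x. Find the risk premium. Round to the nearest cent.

$7,858.24

E[u] = 0.28·√22500 + 0.36·√78400 + 0.08·√25600 + 0.28·√3600 = 0.28·150 + 0.36·280 + 0.08·160 + 0.28·60 = 172.4
CE = (172.4)² = 29721.76
Risk premium = EV − CE = 37580 − 29721.76 = 7858.24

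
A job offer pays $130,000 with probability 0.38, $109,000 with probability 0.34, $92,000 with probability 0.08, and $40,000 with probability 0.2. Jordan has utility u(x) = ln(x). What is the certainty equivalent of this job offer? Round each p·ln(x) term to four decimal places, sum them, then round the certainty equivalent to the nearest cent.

$94,089.34

E[u] = 0.38·ln(130000) + 0.34·ln(109000) + 0.08·ln(92000) + 0.2·ln(40000) = 4.4746 + 3.9437 + 0.9144 + 2.1193 = 11.4520
CE = e^11.4520 ≈ 94089.34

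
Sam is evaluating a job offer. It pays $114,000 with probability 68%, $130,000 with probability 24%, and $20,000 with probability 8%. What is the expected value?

EV = 0.68 × 114000 + 0.24 × 130000 + 0.08 × 20000 = 77520 + 31200 + 1600 = 110320

$110,320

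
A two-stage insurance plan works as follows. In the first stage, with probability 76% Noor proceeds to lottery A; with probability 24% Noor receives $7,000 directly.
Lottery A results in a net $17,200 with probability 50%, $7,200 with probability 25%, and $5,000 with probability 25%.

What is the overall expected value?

$10,534

EV(A) = 0.5 × 17200 + 0.25 × 7200 + 0.25 × 5000 = 8600 + 1800 + 1250 = 11650
Branch B: 7000 (certain)
Overall = 0.76 × 11650 + 0.24 × 7000 = 8854 + 1680 = 10534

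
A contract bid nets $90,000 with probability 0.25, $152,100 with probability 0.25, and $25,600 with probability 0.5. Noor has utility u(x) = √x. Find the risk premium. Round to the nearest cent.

E[u] = 0.25·√90000 + 0.25·√152100 + 0.5·√25600 = 0.25·300 + 0.25·390 + 0.5·160 = 252.5
CE = (252.5)² = 63756.25
Risk premium = EV − CE = 73325 − 63756.25 = 9568.75

$9,568.75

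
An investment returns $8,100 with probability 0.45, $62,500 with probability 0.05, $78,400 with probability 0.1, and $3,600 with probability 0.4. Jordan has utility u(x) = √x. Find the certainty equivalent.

$11,025

E[u] = 0.45·√8100 + 0.05·√62500 + 0.1·√78400 + 0.4·√3600 = 0.45·90 + 0.05·250 + 0.1·280 + 0.4·60 = 105
CE = (105)² = 11025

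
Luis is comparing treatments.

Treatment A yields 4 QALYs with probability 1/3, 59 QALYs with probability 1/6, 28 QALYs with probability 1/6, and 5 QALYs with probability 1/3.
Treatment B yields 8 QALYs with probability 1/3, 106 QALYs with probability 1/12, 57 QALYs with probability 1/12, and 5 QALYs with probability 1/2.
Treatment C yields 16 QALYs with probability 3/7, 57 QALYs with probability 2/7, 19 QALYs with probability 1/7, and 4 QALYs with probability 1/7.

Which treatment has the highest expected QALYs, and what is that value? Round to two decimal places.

Treatment A = 1/3 × 4 + 1/6 × 59 + 1/6 × 28 + 1/3 × 5 = 1.3333 + 9.8333 + 4.6667 + 1.6667 = 17.5
Treatment B = 1/3 × 8 + 1/12 × 106 + 1/12 × 57 + 1/2 × 5 = 2.6667 + 8.8333 + 4.75 + 2.5 = 18.75
Treatment C = 3/7 × 16 + 2/7 × 57 + 1/7 × 19 + 1/7 × 4 = 6.8571 + 16.2857 + 2.7143 + 0.5714 = 26.4286

Treatment C (26.43 QALYs)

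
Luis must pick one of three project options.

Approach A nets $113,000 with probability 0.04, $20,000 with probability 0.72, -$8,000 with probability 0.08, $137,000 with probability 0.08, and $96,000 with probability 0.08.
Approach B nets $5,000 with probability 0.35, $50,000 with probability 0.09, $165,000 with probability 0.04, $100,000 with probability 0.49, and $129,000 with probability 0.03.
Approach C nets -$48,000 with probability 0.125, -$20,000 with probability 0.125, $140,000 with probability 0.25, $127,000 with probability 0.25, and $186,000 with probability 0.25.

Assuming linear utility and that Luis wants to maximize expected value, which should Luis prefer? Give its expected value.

Approach A = 0.04 × 113000 + 0.72 × 20000 + 0.08 × (-8000) + 0.08 × 137000 + 0.08 × 96000 = 4520 + 14400 − 640 + 10960 + 7680 = 36920
Approach B = 0.35 × 5000 + 0.09 × 50000 + 0.04 × 165000 + 0.49 × 100000 + 0.03 × 129000 = 1750 + 4500 + 6600 + 49000 + 3870 = 65720
Approach C = 0.125 × (-48000) + 0.125 × (-20000) + 0.25 × 140000 + 0.25 × 127000 + 0.25 × 186000 = -6000 − 2500 + 35000 + 31750 + 46500 = 104750

Approach C ($104,750)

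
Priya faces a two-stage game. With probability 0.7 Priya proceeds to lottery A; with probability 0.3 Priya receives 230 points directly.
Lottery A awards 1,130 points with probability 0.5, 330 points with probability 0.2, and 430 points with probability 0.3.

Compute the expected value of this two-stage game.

601 points

EV(A) = 0.5 × 1130 + 0.2 × 330 + 0.3 × 430 = 565 + 66 + 129 = 760
Branch B: 230 (certain)
Overall = 0.7 × 760 + 0.3 × 230 = 532 + 69 = 601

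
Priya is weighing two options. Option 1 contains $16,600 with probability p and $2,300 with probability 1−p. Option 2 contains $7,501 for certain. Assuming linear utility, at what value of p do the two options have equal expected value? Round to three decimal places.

p = 0.364

p·16600 + (1−p)·2300 = 7501
14300p + 2300 = 7501
p = (7501 − 2300) / 14300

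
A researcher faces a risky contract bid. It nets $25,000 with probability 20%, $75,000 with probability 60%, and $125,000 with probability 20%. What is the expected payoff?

EV = 0.2 × 25000 + 0.6 × 75000 + 0.2 × 125000 = 5000 + 45000 + 25000 = 75000

$75,000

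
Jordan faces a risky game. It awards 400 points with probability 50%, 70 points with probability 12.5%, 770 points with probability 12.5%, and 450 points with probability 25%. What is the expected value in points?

EV = 0.5 × 400 + 0.125 × 70 + 0.125 × 770 + 0.25 × 450 = 200 + 8.75 + 96.25 + 112.5 = 417.5

417.5 points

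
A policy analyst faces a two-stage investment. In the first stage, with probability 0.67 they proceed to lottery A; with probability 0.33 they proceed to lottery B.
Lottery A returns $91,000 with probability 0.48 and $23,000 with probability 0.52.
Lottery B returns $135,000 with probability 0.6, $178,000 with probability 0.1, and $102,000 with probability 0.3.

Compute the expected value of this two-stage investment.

EV(A) = 0.48 × 91000 + 0.52 × 23000 = 43680 + 11960 = 55640
EV(B) = 0.6 × 135000 + 0.1 × 178000 + 0.3 × 102000 = 81000 + 17800 + 30600 = 129400
Overall = 0.67 × 55640 + 0.33 × 129400 = 37278.8 + 42702 = 79980.8

$79,980.80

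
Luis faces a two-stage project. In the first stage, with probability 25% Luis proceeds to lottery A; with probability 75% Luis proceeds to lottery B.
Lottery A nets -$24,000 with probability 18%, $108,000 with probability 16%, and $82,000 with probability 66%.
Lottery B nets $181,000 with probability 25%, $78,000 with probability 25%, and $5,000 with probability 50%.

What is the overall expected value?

EV(A) = 0.18 × (-24000) + 0.16 × 108000 + 0.66 × 82000 = -4320 + 17280 + 54120 = 67080
EV(B) = 0.25 × 181000 + 0.25 × 78000 + 0.5 × 5000 = 45250 + 19500 + 2500 = 67250
Overall = 0.25 × 67080 + 0.75 × 67250 = 16770 + 50437.5 = 67207.5

$67,207.50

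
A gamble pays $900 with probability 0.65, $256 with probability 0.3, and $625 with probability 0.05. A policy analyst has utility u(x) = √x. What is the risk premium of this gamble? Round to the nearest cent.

E[u] = 0.65·√900 + 0.3·√256 + 0.05·√625 = 0.65·30 + 0.3·16 + 0.05·25 = 25.55
CE = (25.55)² = 652.8025
Risk premium = EV − CE = 693.05 − 652.8025 = 40.2475

$40.25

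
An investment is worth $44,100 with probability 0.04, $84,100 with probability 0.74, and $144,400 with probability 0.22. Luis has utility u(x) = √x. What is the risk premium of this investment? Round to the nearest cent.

E[u] = 0.04·√44100 + 0.74·√84100 + 0.22·√144400 = 0.04·210 + 0.74·290 + 0.22·380 = 306.6
CE = (306.6)² = 94003.56
Risk premium = EV − CE = 95766 − 94003.56 = 1762.44

$1,762.44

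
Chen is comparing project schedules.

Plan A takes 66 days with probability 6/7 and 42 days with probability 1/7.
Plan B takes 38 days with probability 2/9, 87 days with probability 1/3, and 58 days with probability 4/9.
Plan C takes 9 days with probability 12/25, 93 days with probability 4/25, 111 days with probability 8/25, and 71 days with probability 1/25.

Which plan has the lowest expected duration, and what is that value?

Plan C (57.56 days)

Plan A = 6/7 × 66 + 1/7 × 42 = 56.5714 + 6 = 62.5714
Plan B = 2/9 × 38 + 1/3 × 87 + 4/9 × 58 = 8.4444 + 29 + 25.7778 = 63.2222
Plan C = 12/25 × 9 + 4/25 × 93 + 8/25 × 111 + 1/25 × 71 = 4.32 + 14.88 + 35.52 + 2.84 = 57.56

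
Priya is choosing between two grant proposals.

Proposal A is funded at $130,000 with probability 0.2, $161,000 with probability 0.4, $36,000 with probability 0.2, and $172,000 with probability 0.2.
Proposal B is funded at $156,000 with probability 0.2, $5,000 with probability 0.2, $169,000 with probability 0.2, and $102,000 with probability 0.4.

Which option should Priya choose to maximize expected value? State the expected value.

Proposal A ($132,000)

Proposal A = 0.2 × 130000 + 0.4 × 161000 + 0.2 × 36000 + 0.2 × 172000 = 26000 + 64400 + 7200 + 34400 = 132000
Proposal B = 0.2 × 156000 + 0.2 × 5000 + 0.2 × 169000 + 0.4 × 102000 = 31200 + 1000 + 33800 + 40800 = 106800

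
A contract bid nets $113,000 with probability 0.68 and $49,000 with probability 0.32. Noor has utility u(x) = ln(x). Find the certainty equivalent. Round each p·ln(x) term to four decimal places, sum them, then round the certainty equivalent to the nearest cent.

$86,491.38

E[u] = 0.68·ln(113000) + 0.32·ln(49000) = 7.9119 + 3.4559 = 11.3678
CE = e^11.3678 ≈ 86491.38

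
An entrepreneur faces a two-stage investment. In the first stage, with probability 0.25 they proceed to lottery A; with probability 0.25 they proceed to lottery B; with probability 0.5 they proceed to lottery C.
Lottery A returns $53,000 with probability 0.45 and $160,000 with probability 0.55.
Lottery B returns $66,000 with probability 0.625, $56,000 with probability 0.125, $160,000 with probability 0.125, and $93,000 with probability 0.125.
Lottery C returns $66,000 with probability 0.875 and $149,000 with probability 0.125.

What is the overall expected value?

EV(A) = 0.45 × 53000 + 0.55 × 160000 = 23850 + 88000 = 111850
EV(B) = 0.625 × 66000 + 0.125 × 56000 + 0.125 × 160000 + 0.125 × 93000 = 41250 + 7000 + 20000 + 11625 = 79875
EV(C) = 0.875 × 66000 + 0.125 × 149000 = 57750 + 18625 = 76375
Overall = 0.25 × 111850 + 0.25 × 79875 + 0.5 × 76375 = 27962.5 + 19968.75 + 38187.5 = 86118.75

$86,118.75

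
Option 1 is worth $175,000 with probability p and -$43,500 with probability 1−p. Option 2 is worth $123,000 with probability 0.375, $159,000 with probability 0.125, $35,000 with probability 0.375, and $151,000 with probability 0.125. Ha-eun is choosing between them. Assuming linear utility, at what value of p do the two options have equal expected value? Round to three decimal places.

EV(Option 2) = 0.375 × 123000 + 0.125 × 159000 + 0.375 × 35000 + 0.125 × 151000 = 46125 + 19875 + 13125 + 18875 = 98000
p·175000 + (1−p)·(-43500) = 98000
218500p − 43500 = 98000
p = (98000 + 43500) / 218500

p = 0.648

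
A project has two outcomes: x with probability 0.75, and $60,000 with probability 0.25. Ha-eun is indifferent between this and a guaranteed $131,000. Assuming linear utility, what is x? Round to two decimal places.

0.75·x + 0.25·60000 = 131000
0.75·x = 131000 − 15000 = 116000
x = 116000 / 0.75 = 154666.6667

x = $154,666.67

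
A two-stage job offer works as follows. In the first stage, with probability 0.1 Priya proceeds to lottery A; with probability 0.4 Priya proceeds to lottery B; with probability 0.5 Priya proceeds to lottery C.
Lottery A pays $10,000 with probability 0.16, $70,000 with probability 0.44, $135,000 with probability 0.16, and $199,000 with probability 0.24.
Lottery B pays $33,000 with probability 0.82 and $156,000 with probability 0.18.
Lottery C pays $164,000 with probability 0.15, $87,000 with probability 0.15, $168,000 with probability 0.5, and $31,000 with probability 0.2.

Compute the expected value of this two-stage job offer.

$96,157

EV(A) = 0.16 × 10000 + 0.44 × 70000 + 0.16 × 135000 + 0.24 × 199000 = 1600 + 30800 + 21600 + 47760 = 101760
EV(B) = 0.82 × 33000 + 0.18 × 156000 = 27060 + 28080 = 55140
EV(C) = 0.15 × 164000 + 0.15 × 87000 + 0.5 × 168000 + 0.2 × 31000 = 24600 + 13050 + 84000 + 6200 = 127850
Overall = 0.1 × 101760 + 0.4 × 55140 + 0.5 × 127850 = 10176 + 22056 + 63925 = 96157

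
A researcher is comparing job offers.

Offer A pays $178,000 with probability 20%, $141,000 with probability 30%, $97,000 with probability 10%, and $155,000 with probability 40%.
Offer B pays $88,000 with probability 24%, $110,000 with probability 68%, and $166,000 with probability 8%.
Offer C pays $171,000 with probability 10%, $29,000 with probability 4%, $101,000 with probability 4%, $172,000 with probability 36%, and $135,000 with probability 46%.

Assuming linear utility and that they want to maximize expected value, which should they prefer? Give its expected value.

Offer A ($149,600)

Offer A = 0.2 × 178000 + 0.3 × 141000 + 0.1 × 97000 + 0.4 × 155000 = 35600 + 42300 + 9700 + 62000 = 149600
Offer B = 0.24 × 88000 + 0.68 × 110000 + 0.08 × 166000 = 21120 + 74800 + 13280 = 109200
Offer C = 0.1 × 171000 + 0.04 × 29000 + 0.04 × 101000 + 0.36 × 172000 + 0.46 × 135000 = 17100 + 1160 + 4040 + 61920 + 62100 = 146320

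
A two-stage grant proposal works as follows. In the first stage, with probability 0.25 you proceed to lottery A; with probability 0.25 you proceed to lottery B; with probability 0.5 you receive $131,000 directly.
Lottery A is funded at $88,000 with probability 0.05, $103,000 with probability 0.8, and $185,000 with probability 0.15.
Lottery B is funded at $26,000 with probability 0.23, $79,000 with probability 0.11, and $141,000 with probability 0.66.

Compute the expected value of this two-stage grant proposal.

$121,070

EV(A) = 0.05 × 88000 + 0.8 × 103000 + 0.15 × 185000 = 4400 + 82400 + 27750 = 114550
EV(B) = 0.23 × 26000 + 0.11 × 79000 + 0.66 × 141000 = 5980 + 8690 + 93060 = 107730
Branch C: 131000 (certain)
Overall = 0.25 × 114550 + 0.25 × 107730 + 0.5 × 131000 = 28637.5 + 26932.5 + 65500 = 121070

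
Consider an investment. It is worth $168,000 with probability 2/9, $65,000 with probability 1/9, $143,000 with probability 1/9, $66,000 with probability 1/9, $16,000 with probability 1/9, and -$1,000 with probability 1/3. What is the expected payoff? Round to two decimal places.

EV = 2/9 × 168000 + 1/9 × 65000 + 1/9 × 143000 + 1/9 × 66000 + 1/9 × 16000 + 1/3 × (-1000) = 37333.3333 + 7222.2222 + 15888.8889 + 7333.3333 + 1777.7778 − 333.3333 = 69222.2222

$69,222.22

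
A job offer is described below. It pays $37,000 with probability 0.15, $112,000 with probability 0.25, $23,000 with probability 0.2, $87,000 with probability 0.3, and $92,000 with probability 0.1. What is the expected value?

$73,450

EV = 0.15 × 37000 + 0.25 × 112000 + 0.2 × 23000 + 0.3 × 87000 + 0.1 × 92000 = 5550 + 28000 + 4600 + 26100 + 9200 = 73450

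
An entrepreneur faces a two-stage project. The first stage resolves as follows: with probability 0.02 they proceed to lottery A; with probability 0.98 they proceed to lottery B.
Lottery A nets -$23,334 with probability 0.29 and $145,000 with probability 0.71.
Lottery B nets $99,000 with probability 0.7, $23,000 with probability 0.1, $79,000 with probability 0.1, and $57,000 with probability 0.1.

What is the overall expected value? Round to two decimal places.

$85,419.66

EV(A) = 0.29 × (-23334) + 0.71 × 145000 = -6766.86 + 102950 = 96183.14
EV(B) = 0.7 × 99000 + 0.1 × 23000 + 0.1 × 79000 + 0.1 × 57000 = 69300 + 2300 + 7900 + 5700 = 85200
Overall = 0.02 × 96183.14 + 0.98 × 85200 = 1923.6628 + 83496 = 85419.6628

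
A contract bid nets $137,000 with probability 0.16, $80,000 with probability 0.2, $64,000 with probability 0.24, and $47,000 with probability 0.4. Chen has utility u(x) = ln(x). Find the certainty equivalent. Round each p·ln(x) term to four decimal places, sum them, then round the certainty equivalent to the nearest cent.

E[u] = 0.16·ln(137000) + 0.2·ln(80000) + 0.24·ln(64000) + 0.4·ln(47000) = 1.8924 + 2.2580 + 2.6560 + 4.3032 = 11.1096
CE = e^11.1096 ≈ 66809.46

$66,809.46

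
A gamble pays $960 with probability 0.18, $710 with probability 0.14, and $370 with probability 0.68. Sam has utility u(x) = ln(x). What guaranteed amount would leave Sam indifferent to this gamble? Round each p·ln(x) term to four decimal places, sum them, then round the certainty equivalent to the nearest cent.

E[u] = 0.18·ln(960) + 0.14·ln(710) + 0.68·ln(370) = 1.2360 + 0.9191 + 4.0212 = 6.1763
CE = e^6.1763 ≈ 481.21

$481.21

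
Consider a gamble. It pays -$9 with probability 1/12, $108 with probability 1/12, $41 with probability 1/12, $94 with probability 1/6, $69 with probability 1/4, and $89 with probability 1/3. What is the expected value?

EV = 1/12 × (-9) + 1/12 × 108 + 1/12 × 41 + 1/6 × 94 + 1/4 × 69 + 1/3 × 89 = -0.75 + 9 + 3.4167 + 15.6667 + 17.25 + 29.6667 = 74.25

$74.25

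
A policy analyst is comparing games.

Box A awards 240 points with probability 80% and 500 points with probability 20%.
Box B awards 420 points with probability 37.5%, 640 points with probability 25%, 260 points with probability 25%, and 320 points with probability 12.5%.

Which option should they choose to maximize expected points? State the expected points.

Box B (422.5 points)

Box A = 0.8 × 240 + 0.2 × 500 = 192 + 100 = 292
Box B = 0.375 × 420 + 0.25 × 640 + 0.25 × 260 + 0.125 × 320 = 157.5 + 160 + 65 + 40 = 422.5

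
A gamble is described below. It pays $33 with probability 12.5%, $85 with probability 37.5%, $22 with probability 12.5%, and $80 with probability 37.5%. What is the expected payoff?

$68.75

EV = 0.125 × 33 + 0.375 × 85 + 0.125 × 22 + 0.375 × 80 = 4.125 + 31.875 + 2.75 + 30 = 68.75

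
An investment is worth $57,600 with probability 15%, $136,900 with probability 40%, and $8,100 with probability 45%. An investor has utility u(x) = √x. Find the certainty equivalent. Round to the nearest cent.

$50,400.25

E[u] = 0.15·√57600 + 0.4·√136900 + 0.45·√8100 = 0.15·240 + 0.4·370 + 0.45·90 = 224.5
CE = (224.5)² = 50400.25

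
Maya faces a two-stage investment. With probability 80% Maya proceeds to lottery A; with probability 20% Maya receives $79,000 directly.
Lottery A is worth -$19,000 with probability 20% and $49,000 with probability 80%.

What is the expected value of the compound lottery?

EV(A) = 0.2 × (-19000) + 0.8 × 49000 = -3800 + 39200 = 35400
Branch B: 79000 (certain)
Overall = 0.8 × 35400 + 0.2 × 79000 = 28320 + 15800 = 44120

$44,120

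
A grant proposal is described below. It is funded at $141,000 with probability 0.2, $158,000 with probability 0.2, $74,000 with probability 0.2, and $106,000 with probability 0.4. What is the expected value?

EV = 0.2 × 141000 + 0.2 × 158000 + 0.2 × 74000 + 0.4 × 106000 = 28200 + 31600 + 14800 + 42400 = 117000

$117,000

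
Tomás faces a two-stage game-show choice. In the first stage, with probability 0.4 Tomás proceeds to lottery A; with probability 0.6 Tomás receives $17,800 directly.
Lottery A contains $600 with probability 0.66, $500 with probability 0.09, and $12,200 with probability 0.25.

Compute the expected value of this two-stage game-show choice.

EV(A) = 0.66 × 600 + 0.09 × 500 + 0.25 × 12200 = 396 + 45 + 3050 = 3491
Branch B: 17800 (certain)
Overall = 0.4 × 3491 + 0.6 × 17800 = 1396.4 + 10680 = 12076.4

$12,076.40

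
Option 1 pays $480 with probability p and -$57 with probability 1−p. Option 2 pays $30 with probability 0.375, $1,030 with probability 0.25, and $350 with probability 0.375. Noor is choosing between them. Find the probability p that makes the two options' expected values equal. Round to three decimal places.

EV(Option 2) = 0.375 × 30 + 0.25 × 1030 + 0.375 × 350 = 11.25 + 257.5 + 131.25 = 400
p·480 + (1−p)·(-57) = 400
537p − 57 = 400
p = (400 + 57) / 537

p = 0.851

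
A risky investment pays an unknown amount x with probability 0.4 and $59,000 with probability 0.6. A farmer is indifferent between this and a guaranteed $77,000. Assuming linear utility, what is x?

0.4·x + 0.6·59000 = 77000
0.4·x = 77000 − 35400 = 41600
x = 41600 / 0.4 = 104000

x = $104,000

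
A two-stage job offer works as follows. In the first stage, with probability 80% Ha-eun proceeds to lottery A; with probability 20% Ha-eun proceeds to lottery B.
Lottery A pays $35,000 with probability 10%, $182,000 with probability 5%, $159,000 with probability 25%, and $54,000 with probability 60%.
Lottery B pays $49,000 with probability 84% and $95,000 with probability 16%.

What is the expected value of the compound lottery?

$79,072

EV(A) = 0.1 × 35000 + 0.05 × 182000 + 0.25 × 159000 + 0.6 × 54000 = 3500 + 9100 + 39750 + 32400 = 84750
EV(B) = 0.84 × 49000 + 0.16 × 95000 = 41160 + 15200 = 56360
Overall = 0.8 × 84750 + 0.2 × 56360 = 67800 + 11272 = 79072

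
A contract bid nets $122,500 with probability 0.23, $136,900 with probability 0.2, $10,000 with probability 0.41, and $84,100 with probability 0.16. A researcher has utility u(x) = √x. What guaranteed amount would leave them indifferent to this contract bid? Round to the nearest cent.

E[u] = 0.23·√122500 + 0.2·√136900 + 0.41·√10000 + 0.16·√84100 = 0.23·350 + 0.2·370 + 0.41·100 + 0.16·290 = 241.9
CE = (241.9)² = 58515.61

$58,515.61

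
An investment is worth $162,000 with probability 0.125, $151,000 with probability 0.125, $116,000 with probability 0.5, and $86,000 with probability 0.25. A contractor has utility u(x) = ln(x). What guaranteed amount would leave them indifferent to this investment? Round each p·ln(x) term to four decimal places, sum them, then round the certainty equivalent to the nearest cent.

$115,983.13

E[u] = 0.125·ln(162000) + 0.125·ln(151000) + 0.5·ln(116000) + 0.25·ln(86000) = 1.4994 + 1.4906 + 5.8307 + 2.8405 = 11.6612
CE = e^11.6612 ≈ 115983.13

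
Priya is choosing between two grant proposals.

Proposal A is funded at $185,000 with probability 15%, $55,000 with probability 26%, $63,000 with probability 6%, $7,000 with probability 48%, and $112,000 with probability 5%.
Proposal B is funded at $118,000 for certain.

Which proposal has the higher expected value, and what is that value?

Proposal B ($118,000)

Proposal A = 0.15 × 185000 + 0.26 × 55000 + 0.06 × 63000 + 0.48 × 7000 + 0.05 × 112000 = 27750 + 14300 + 3780 + 3360 + 5600 = 54790
Proposal B: 118000 (certain)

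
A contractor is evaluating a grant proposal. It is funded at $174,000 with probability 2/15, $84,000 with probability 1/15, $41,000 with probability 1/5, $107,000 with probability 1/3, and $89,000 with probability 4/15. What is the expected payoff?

$96,400

EV = 2/15 × 174000 + 1/15 × 84000 + 1/5 × 41000 + 1/3 × 107000 + 4/15 × 89000 = 23200 + 5600 + 8200 + 35666.6667 + 23733.3333 = 96400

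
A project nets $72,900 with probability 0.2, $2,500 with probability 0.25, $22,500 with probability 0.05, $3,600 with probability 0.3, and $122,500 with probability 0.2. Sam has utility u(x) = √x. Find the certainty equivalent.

E[u] = 0.2·√72900 + 0.25·√2500 + 0.05·√22500 + 0.3·√3600 + 0.2·√122500 = 0.2·270 + 0.25·50 + 0.05·150 + 0.3·60 + 0.2·350 = 162
CE = (162)² = 26244

$26,244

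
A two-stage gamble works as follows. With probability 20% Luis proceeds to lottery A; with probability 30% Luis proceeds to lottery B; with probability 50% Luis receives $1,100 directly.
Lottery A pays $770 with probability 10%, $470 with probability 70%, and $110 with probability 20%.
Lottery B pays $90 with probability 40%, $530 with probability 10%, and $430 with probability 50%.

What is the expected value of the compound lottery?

$726.80

EV(A) = 0.1 × 770 + 0.7 × 470 + 0.2 × 110 = 77 + 329 + 22 = 428
EV(B) = 0.4 × 90 + 0.1 × 530 + 0.5 × 430 = 36 + 53 + 215 = 304
Branch C: 1100 (certain)
Overall = 0.2 × 428 + 0.3 × 304 + 0.5 × 1100 = 85.6 + 91.2 + 550 = 726.8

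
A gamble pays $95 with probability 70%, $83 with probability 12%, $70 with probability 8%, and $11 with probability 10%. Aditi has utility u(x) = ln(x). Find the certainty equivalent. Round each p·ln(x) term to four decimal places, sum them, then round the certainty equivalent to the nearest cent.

$73.53

E[u] = 0.7·ln(95) + 0.12·ln(83) + 0.08·ln(70) + 0.1·ln(11) = 3.1877 + 0.5303 + 0.3399 + 0.2398 = 4.2977
CE = e^4.2977 ≈ 73.53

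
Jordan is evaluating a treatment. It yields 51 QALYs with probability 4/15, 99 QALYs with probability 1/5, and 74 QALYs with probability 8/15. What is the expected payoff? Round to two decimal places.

72.87 QALYs

EV = 4/15 × 51 + 1/5 × 99 + 8/15 × 74 = 13.6 + 19.8 + 39.4667 = 72.8667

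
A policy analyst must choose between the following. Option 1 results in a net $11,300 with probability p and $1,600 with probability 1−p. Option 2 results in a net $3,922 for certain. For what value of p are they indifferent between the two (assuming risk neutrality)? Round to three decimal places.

p·11300 + (1−p)·1600 = 3922
9700p + 1600 = 3922
p = (3922 − 1600) / 9700

p = 0.239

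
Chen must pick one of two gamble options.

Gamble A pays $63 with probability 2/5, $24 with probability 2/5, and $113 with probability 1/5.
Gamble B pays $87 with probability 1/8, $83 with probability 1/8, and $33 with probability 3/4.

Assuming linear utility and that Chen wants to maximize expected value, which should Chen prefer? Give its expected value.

Gamble A = 2/5 × 63 + 2/5 × 24 + 1/5 × 113 = 25.2 + 9.6 + 22.6 = 57.4
Gamble B = 1/8 × 87 + 1/8 × 83 + 3/4 × 33 = 10.875 + 10.375 + 24.75 = 46

Gamble A ($57.40)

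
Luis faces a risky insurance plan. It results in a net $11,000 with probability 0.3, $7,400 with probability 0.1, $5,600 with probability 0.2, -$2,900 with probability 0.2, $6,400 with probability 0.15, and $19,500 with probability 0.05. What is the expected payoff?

EV = 0.3 × 11000 + 0.1 × 7400 + 0.2 × 5600 + 0.2 × (-2900) + 0.15 × 6400 + 0.05 × 19500 = 3300 + 740 + 1120 − 580 + 960 + 975 = 6515

$6,515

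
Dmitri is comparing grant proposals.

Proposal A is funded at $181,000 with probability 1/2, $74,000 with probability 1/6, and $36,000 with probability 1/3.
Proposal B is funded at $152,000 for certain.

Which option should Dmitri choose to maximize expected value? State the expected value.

Proposal A = 1/2 × 181000 + 1/6 × 74000 + 1/3 × 36000 = 90500 + 12333.3333 + 12000 = 114833.3333
Proposal B: 152000 (certain)

Proposal B ($152,000)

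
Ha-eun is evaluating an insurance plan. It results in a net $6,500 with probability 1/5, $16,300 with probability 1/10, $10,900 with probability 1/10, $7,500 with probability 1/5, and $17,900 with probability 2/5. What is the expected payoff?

$12,680

EV = 1/5 × 6500 + 1/10 × 16300 + 1/10 × 10900 + 1/5 × 7500 + 2/5 × 17900 = 1300 + 1630 + 1090 + 1500 + 7160 = 12680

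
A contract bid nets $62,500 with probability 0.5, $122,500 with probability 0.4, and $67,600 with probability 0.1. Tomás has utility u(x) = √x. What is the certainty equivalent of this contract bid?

E[u] = 0.5·√62500 + 0.4·√122500 + 0.1·√67600 = 0.5·250 + 0.4·350 + 0.1·260 = 291
CE = (291)² = 84681

$84,681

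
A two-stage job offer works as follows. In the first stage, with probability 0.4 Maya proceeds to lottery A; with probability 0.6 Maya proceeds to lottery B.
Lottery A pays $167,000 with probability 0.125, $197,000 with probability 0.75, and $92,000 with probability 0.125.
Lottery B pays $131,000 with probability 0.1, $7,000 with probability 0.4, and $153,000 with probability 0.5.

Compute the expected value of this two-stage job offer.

EV(A) = 0.125 × 167000 + 0.75 × 197000 + 0.125 × 92000 = 20875 + 147750 + 11500 = 180125
EV(B) = 0.1 × 131000 + 0.4 × 7000 + 0.5 × 153000 = 13100 + 2800 + 76500 = 92400
Overall = 0.4 × 180125 + 0.6 × 92400 = 72050 + 55440 = 127490

$127,490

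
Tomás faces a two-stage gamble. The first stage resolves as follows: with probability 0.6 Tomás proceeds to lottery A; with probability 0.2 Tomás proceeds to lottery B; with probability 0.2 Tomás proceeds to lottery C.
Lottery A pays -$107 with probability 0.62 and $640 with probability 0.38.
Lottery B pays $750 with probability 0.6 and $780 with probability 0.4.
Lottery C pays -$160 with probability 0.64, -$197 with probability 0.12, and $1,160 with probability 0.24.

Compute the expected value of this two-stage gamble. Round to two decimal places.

$288.99

EV(A) = 0.62 × (-107) + 0.38 × 640 = -66.34 + 243.2 = 176.86
EV(B) = 0.6 × 750 + 0.4 × 780 = 450 + 312 = 762
EV(C) = 0.64 × (-160) + 0.12 × (-197) + 0.24 × 1160 = -102.4 − 23.64 + 278.4 = 152.36
Overall = 0.6 × 176.86 + 0.2 × 762 + 0.2 × 152.36 = 106.116 + 152.4 + 30.472 = 288.988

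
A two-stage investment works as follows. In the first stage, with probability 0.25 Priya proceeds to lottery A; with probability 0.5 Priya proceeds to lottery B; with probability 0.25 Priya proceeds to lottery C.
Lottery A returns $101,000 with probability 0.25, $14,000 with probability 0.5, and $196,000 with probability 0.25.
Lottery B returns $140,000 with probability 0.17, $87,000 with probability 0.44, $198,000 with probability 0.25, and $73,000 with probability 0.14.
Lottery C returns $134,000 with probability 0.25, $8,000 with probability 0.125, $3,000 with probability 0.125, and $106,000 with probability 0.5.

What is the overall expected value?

$103,181.25

EV(A) = 0.25 × 101000 + 0.5 × 14000 + 0.25 × 196000 = 25250 + 7000 + 49000 = 81250
EV(B) = 0.17 × 140000 + 0.44 × 87000 + 0.25 × 198000 + 0.14 × 73000 = 23800 + 38280 + 49500 + 10220 = 121800
EV(C) = 0.25 × 134000 + 0.125 × 8000 + 0.125 × 3000 + 0.5 × 106000 = 33500 + 1000 + 375 + 53000 = 87875
Overall = 0.25 × 81250 + 0.5 × 121800 + 0.25 × 87875 = 20312.5 + 60900 + 21968.75 = 103181.25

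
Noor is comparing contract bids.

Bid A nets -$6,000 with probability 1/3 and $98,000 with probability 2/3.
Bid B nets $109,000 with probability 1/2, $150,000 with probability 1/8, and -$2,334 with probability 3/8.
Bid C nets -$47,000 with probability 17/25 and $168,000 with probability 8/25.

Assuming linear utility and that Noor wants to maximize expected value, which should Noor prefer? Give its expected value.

Bid A = 1/3 × (-6000) + 2/3 × 98000 = -2000 + 65333.3333 = 63333.3333
Bid B = 1/2 × 109000 + 1/8 × 150000 + 3/8 × (-2334) = 54500 + 18750 − 875.25 = 72374.75
Bid C = 17/25 × (-47000) + 8/25 × 168000 = -31960 + 53760 = 21800

Bid B ($72,374.75)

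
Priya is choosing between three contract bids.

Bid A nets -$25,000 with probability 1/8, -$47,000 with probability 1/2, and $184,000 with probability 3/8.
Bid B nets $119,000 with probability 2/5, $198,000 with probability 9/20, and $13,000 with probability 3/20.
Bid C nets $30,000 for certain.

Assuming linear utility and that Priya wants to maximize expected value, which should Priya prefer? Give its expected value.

Bid B ($138,650)

Bid A = 1/8 × (-25000) + 1/2 × (-47000) + 3/8 × 184000 = -3125 − 23500 + 69000 = 42375
Bid B = 2/5 × 119000 + 9/20 × 198000 + 3/20 × 13000 = 47600 + 89100 + 1950 = 138650
Bid C: 30000 (certain)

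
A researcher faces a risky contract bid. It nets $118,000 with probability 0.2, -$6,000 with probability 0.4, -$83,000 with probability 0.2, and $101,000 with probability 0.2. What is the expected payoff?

$24,800

EV = 0.2 × 118000 + 0.4 × (-6000) + 0.2 × (-83000) + 0.2 × 101000 = 23600 − 2400 − 16600 + 20200 = 24800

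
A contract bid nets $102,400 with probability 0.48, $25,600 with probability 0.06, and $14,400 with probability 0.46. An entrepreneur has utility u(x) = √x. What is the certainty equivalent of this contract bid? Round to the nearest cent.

$47,698.56

E[u] = 0.48·√102400 + 0.06·√25600 + 0.46·√14400 = 0.48·320 + 0.06·160 + 0.46·120 = 218.4
CE = (218.4)² = 47698.56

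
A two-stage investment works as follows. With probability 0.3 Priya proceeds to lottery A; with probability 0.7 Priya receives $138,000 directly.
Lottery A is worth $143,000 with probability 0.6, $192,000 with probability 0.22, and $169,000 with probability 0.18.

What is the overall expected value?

$144,138

EV(A) = 0.6 × 143000 + 0.22 × 192000 + 0.18 × 169000 = 85800 + 42240 + 30420 = 158460
Branch B: 138000 (certain)
Overall = 0.3 × 158460 + 0.7 × 138000 = 47538 + 96600 = 144138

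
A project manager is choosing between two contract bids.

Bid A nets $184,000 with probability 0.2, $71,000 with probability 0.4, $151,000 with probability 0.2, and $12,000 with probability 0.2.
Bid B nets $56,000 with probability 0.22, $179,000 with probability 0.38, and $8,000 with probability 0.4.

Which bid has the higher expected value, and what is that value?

Bid A = 0.2 × 184000 + 0.4 × 71000 + 0.2 × 151000 + 0.2 × 12000 = 36800 + 28400 + 30200 + 2400 = 97800
Bid B = 0.22 × 56000 + 0.38 × 179000 + 0.4 × 8000 = 12320 + 68020 + 3200 = 83540

Bid A ($97,800)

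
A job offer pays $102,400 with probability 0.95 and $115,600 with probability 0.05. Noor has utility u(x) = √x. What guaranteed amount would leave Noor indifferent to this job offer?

E[u] = 0.95·√102400 + 0.05·√115600 = 0.95·320 + 0.05·340 = 321
CE = (321)² = 103041

$103,041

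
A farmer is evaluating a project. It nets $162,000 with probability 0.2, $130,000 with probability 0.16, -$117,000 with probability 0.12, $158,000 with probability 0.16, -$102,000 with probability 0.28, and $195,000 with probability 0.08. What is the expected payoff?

EV = 0.2 × 162000 + 0.16 × 130000 + 0.12 × (-117000) + 0.16 × 158000 + 0.28 × (-102000) + 0.08 × 195000 = 32400 + 20800 − 14040 + 25280 − 28560 + 15600 = 51480

$51,480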